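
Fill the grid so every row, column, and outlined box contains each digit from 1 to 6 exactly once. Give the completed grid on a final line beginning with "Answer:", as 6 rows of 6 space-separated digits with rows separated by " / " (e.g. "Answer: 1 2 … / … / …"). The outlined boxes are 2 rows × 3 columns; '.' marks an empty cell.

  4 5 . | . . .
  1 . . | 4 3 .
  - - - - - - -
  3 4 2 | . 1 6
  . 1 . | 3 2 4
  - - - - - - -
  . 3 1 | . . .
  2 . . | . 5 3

Step 1. [r2c3∈{6}] r2c3's peers cover all but 6. So r2c3=6.
Step 2. [r5c6∈{2}] nothing but 2 survives at r5c6 ⇒ r5c6=2.
Step 3. [r5c4∈{6}] r5c4 is down to just 6, so r5c4=6.
Step 4. [r4c1∈{5,6}] across row 4, 6 lands solely at r4c1, so r4c1=6.
Step 5. [r1c4∈{1,2}] in row 1, 2 fits only at r1c4, so r1c4=2.
Step 6. [r1c3∈{3}] nothing but 3 survives at r1c3 ⇒ r1c3=3.
Step 7. [r2c2∈{2}] only 2 remains possible at r2c2 ⇒ r2c2=2.
Step 8. [r1c6∈{1}] r1c6 is down to just 1 ⇒ r1c6=1.
Step 9. [r6c3∈{4}] r6c3's peers cover all but 4, so r6c3=4.
Step 10. [r3c4∈{5}] r3c4 has the single candidate 5, so r3c4=5.
Step 11. [r1c5∈{6}] r1c5 has the single candidate 6 ⇒ r1c5=6.
Step 12. [r2c6∈{5}] nothing but 5 survives at r2c6 ⇒ r2c6=5.
Step 13. [r5c5∈{4}] only 4 remains possible at r5c5 ⇒ r5c5=4.
Step 14. [r5c1∈{5}] r5c1 has the single candidate 5, so r5c1=5.
Step 15. [r6c2∈{6}] r6c2's peers cover all but 6 ⇒ r6c2=6.
Step 16. [r4c3∈{5}] only 5 remains possible at r4c3. So r4c3=5.
Step 17. [r6c4∈{1}] r6c4 has the single candidate 1, so r6c4=1.

Answer: 4 5 3 2 6 1 / 1 2 6 4 3 5 / 3 4 2 5 1 6 / 6 1 5 3 2 4 / 5 3 1 6 4 2 / 2 6 4 1 5 3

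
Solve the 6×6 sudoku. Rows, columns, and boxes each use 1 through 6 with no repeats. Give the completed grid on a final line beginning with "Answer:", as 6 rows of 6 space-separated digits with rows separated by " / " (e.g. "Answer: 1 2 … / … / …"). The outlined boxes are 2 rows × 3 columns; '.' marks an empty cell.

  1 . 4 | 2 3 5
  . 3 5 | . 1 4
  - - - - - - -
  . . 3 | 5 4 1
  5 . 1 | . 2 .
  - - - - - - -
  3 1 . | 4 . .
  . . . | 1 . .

Step 1. [r1c2∈{6}] r1c2 has the single candidate 6, so r1c2=6.
Step 2. [r6c6∈{2,3,6}] in row 6, 3 fits only at r6c6, so r6c6=3.
Step 3. [r6c1∈{2,4,6}] r6c1 is the only open cell in col 1 admitting 4. So r6c1=4.
Step 4. [r3c2∈{2}] r3c2's peers cover all but 2 ⇒ r3c2=2.
Step 5. [r4c6∈{6}] r4c6 is down to just 6. So r4c6=6.
Step 6. [r5c5∈{5,6}] across row 5, 5 lands solely at r5c5 ⇒ r5c5=5.
Step 7. [r5c3∈{2,6}] in row 5, 6 fits only at r5c3, so r5c3=6.
Step 8. [r3c1∈{6}] nothing but 6 survives at r3c1, so r3c1=6.
Step 9. [r6c2∈{5}] nothing but 5 survives at r6c2, so r6c2=5.
Step 10. [r5c6∈{2}] r5c6's peers cover all but 2 ⇒ r5c6=2.
Step 11. [r2c4∈{6}] only 6 remains possible at r2c4. So r2c4=6.
Step 12. [r4c2∈{4}] nothing but 4 survives at r4c2. So r4c2=4.
Step 13. [r4c4∈{3}] r4c4 is down to just 3 ⇒ r4c4=3.
Step 14. [r6c5∈{6}] only 6 remains possible at r6c5. So r6c5=6.
Step 15. [r6c3∈{2}] nothing but 2 survives at r6c3, so r6c3=2.
Step 16. [r2c1∈{2}] r2c1 has the single candidate 2, so r2c1=2.

Answer: 1 6 4 2 3 5 / 2 3 5 6 1 4 / 6 2 3 5 4 1 / 5 4 1 3 2 6 / 3 1 6 4 5 2 / 4 5 2 1 6 3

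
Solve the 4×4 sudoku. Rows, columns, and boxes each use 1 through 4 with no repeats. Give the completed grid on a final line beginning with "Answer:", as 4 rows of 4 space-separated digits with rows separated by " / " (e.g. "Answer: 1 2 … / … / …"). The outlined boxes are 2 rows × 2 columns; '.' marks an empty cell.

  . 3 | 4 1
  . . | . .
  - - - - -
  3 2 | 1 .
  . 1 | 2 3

Step 1. [r2c1∈{1,2,4}] in row 2, 1 fits only at r2c1 ⇒ r2c1=1.
Step 2. [r2c2∈{4}] r2c2 has the single candidate 4. So r2c2=4.
Step 3. [r3c4∈{4}] nothing but 4 survives at r3c4. So r3c4=4.
Step 4. [r1c1∈{2}] r1c1 has the single candidate 2. So r1c1=2.
Step 5. [r2c4∈{2}] r2c4's peers cover all but 2, so r2c4=2.
Step 6. [r4c1∈{4}] only 4 remains possible at r4c1. So r4c1=4.
Step 7. [r2c3∈{3}] r2c3 is down to just 3 ⇒ r2c3=3.

Answer: 2 3 4 1 / 1 4 3 2 / 3 2 1 4 / 4 1 2 3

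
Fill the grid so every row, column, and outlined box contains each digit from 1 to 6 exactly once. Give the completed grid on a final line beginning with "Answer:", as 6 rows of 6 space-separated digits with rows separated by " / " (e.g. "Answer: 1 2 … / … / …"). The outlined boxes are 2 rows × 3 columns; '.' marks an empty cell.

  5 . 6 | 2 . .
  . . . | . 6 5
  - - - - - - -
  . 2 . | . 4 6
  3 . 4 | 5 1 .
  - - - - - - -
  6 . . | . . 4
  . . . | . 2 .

Step 1. [r1c2∈{1,3,4}] row 1 places 4 nowhere but r1c2, so r1c2=4.
Step 2. [r5c3∈{1,2,3,5}] row 5 places 2 nowhere but r5c3 ⇒ r5c3=2.
Step 3. [r3c1∈{1}] nothing but 1 survives at r3c1. So r3c1=1.
Step 4. [r1c5∈{3}] only 3 remains possible at r1c5, so r1c5=3.
Step 5. [r6c6∈{1,3}] col 6 places 3 nowhere but r6c6, so r6c6=3.
Step 6. [r5c2∈{1,3,5}] in row 5, 3 fits only at r5c2. So r5c2=3.
Step 7. [r2c2∈{1}] r2c2 is down to just 1, so r2c2=1.
Step 8. [r6c3∈{1,5}] r6c3 is the only open cell in col 3 admitting 1 ⇒ r6c3=1.
Step 9. [r6c1∈{4}] r6c1 is down to just 4, so r6c1=4.
Step 10. [r3c3∈{5}] r3c3 has the single candidate 5, so r3c3=5.
Step 11. [r3c4∈{3}] r3c4's peers cover all but 3 ⇒ r3c4=3.
Step 12. [r2c4∈{4}] r2c4 is down to just 4. So r2c4=4.
Step 13. [r2c3∈{3}] r2c3 has the single candidate 3, so r2c3=3.
Step 14. [r1c6∈{1}] nothing but 1 survives at r1c6. So r1c6=1.
Step 15. [r2c1∈{2}] r2c1's peers cover all but 2 ⇒ r2c1=2.
Step 16. [r6c2∈{5}] only 5 remains possible at r6c2. So r6c2=5.
Step 17. [r4c6∈{2}] r4c6 has the single candidate 2. So r4c6=2.
Step 18. [r5c4∈{1}] nothing but 1 survives at r5c4 ⇒ r5c4=1.
Step 19. [r4c2∈{6}] nothing but 6 survives at r4c2, so r4c2=6.
Step 20. [r5c5∈{5}] r5c5 has the single candidate 5. So r5c5=5.
Step 21. [r6c4∈{6}] only 6 remains possible at r6c4 ⇒ r6c4=6.

Answer: 5 4 6 2 3 1 / 2 1 3 4 6 5 / 1 2 5 3 4 6 / 3 6 4 5 1 2 / 6 3 2 1 5 4 / 4 5 1 6 2 3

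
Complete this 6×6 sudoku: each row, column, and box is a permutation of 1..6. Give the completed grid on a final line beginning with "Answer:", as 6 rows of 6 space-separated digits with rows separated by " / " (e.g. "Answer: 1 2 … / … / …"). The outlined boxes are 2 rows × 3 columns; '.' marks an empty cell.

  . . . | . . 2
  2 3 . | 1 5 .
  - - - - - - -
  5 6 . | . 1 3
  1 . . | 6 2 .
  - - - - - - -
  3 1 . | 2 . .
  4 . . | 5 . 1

Step 1. [r4c2∈{4}] r4c2 is down to just 4, so r4c2=4.
Step 2. [r1c1∈{6}] only 6 remains possible at r1c1. So r1c1=6.
Step 3. [r2c6∈{4,6}] r2c6 is the only open cell in row 2 admitting 6, so r2c6=6.
Step 4. [r1c4∈{3,4}] col 4 places 3 nowhere but r1c4 ⇒ r1c4=3.
Step 5. [r5c3∈{5,6}] 5 has one home in row 5: r5c3 ⇒ r5c3=5.
Step 6. [r1c5∈{4}] r1c5 is down to just 4, so r1c5=4.
Step 7. [r6c3∈{2,6}] col 3 places 6 nowhere but r6c3, so r6c3=6.
Step 8. [r4c3∈{3}] only 3 remains possible at r4c3. So r4c3=3.
Step 9. [r5c6∈{4}] r5c6 has the single candidate 4, so r5c6=4.
Step 10. [r3c4∈{4}] nothing but 4 survives at r3c4. So r3c4=4.
Step 11. [r5c5∈{6}] r5c5 is down to just 6 ⇒ r5c5=6.
Step 12. [r6c5∈{3}] only 3 remains possible at r6c5. So r6c5=3.
Step 13. [r1c3∈{1}] r1c3's peers cover all but 1, so r1c3=1.
Step 14. [r3c3∈{2}] only 2 remains possible at r3c3 ⇒ r3c3=2.
Step 15. [r2c3∈{4}] nothing but 4 survives at r2c3 ⇒ r2c3=4.
Step 16. [r1c2∈{5}] only 5 remains possible at r1c2 ⇒ r1c2=5.
Step 17. [r6c2∈{2}] r6c2 is down to just 2. So r6c2=2.
Step 18. [r4c6∈{5}] r4c6 has the single candidate 5 ⇒ r4c6=5.

Answer: 6 5 1 3 4 2 / 2 3 4 1 5 6 / 5 6 2 4 1 3 / 1 4 3 6 2 5 / 3 1 5 2 6 4 / 4 2 6 5 3 1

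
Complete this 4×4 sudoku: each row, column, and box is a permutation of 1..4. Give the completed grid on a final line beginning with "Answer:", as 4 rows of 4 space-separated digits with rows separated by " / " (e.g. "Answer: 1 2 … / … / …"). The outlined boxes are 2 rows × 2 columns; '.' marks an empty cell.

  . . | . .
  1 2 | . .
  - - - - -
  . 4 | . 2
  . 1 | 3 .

Step 1. [r1c1∈{3,4}] across col 1, 4 lands solely at r1c1, so r1c1=4.
Step 2. [r1c4∈{1,3}] r1c4 is the only open cell in col 4 admitting 1, so r1c4=1.
Step 3. [r2c4∈{3,4}] across row 2, 3 lands solely at r2c4 ⇒ r2c4=3.
Step 4. [r1c3∈{2}] nothing but 2 survives at r1c3, so r1c3=2.
Step 5. [r2c3∈{4}] r2c3 is down to just 4 ⇒ r2c3=4.
Step 6. [r3c3∈{1}] only 1 remains possible at r3c3, so r3c3=1.
Step 7. [r3c1∈{3}] only 3 remains possible at r3c1, so r3c1=3.
Step 8. [r4c1∈{2}] r4c1 has the single candidate 2. So r4c1=2.
Step 9. [r4c4∈{4}] only 4 remains possible at r4c4, so r4c4=4.
Step 10. [r1c2∈{3}] r1c2 is down to just 3, so r1c2=3.

Answer: 4 3 2 1 / 1 2 4 3 / 3 4 1 2 / 2 1 3 4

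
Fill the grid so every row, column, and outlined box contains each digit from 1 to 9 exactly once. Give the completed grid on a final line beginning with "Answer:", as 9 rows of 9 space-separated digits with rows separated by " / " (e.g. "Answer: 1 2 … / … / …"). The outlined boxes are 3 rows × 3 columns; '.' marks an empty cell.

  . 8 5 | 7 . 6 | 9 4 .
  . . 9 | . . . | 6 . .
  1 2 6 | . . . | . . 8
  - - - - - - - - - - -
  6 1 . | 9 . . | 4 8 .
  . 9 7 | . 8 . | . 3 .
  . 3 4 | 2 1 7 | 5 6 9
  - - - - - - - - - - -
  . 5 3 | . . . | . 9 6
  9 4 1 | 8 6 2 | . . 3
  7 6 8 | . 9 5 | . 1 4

Step 1. [r2c9∈{1,2,5,7}] col 9 places 5 nowhere but r2c9. So r2c9=5.
Step 2. [r2c1∈{3,4}] r2c1 is the only open cell in col 1 admitting 4 ⇒ r2c1=4.
Step 3. [r3c7∈{3,7}] 3 has one home in col 7: r3c7, so r3c7=3.
Step 4. [r2c8∈{2,7}] 2 has one home in col 8: r2c8. So r2c8=2.
Step 5. [r2c5∈{3}] nothing but 3 survives at r2c5, so r2c5=3.
Step 6. [r5c6∈{4}] r5c6 has the single candidate 4. So r5c6=4.
Step 7. [r4c5∈{5}] r4c5 has the single candidate 5, so r4c5=5.
Step 8. [r7c6∈{1}] r7c6 has the single candidate 1 ⇒ r7c6=1.
Step 9. [r7c4∈{4}] nothing but 4 survives at r7c4. So r7c4=4.
Step 10. [r5c7∈{1,2}] r5c7 is the only open cell in col 7 admitting 1, so r5c7=1.
Step 11. [r7c7∈{2,7,8}] 8 has one home in row 7: r7c7. So r7c7=8.
Step 12. [r5c9∈{2}] only 2 remains possible at r5c9. So r5c9=2.
Step 13. [r3c8∈{7}] r3c8's peers cover all but 7, so r3c8=7.
Step 14. [r3c6∈{9}] r3c6 has the single candidate 9. So r3c6=9.
Step 15. [r8c7∈{7}] nothing but 7 survives at r8c7. So r8c7=7.
Step 16. [r4c6∈{3}] r4c6 is down to just 3. So r4c6=3.
Step 17. [r9c7∈{2}] nothing but 2 survives at r9c7, so r9c7=2.
Step 18. [r3c4∈{5}] nothing but 5 survives at r3c4 ⇒ r3c4=5.
Step 19. [r3c5∈{4}] r3c5's peers cover all but 4, so r3c5=4.
Step 20. [r4c9∈{7}] only 7 remains possible at r4c9. So r4c9=7.
Step 21. [r5c1∈{5}] r5c1 is down to just 5. So r5c1=5.
Step 22. [r9c4∈{3}] r9c4 has the single candidate 3 ⇒ r9c4=3.
Step 23. [r2c4∈{1}] r2c4's peers cover all but 1. So r2c4=1.
Step 24. [r4c3∈{2}] only 2 remains possible at r4c3, so r4c3=2.
Step 25. [r8c8∈{5}] r8c8 has the single candidate 5 ⇒ r8c8=5.
Step 26. [r1c9∈{1}] r1c9's peers cover all but 1. So r1c9=1.
Step 27. [r1c5∈{2}] nothing but 2 survives at r1c5. So r1c5=2.
Step 28. [r5c4∈{6}] nothing but 6 survives at r5c4 ⇒ r5c4=6.
Step 29. [r6c1∈{8}] r6c1 is down to just 8. So r6c1=8.
Step 30. [r2c2∈{7}] only 7 remains possible at r2c2. So r2c2=7.
Step 31. [r2c6∈{8}] only 8 remains possible at r2c6, so r2c6=8.
Step 32. [r1c1∈{3}] r1c1 has the single candidate 3 ⇒ r1c1=3.
Step 33. [r7c5∈{7}] nothing but 7 survives at r7c5. So r7c5=7.
Step 34. [r7c1∈{2}] r7c1's peers cover all but 2 ⇒ r7c1=2.

Answer: 3 8 5 7 2 6 9 4 1 / 4 7 9 1 3 8 6 2 5 / 1 2 6 5 4 9 3 7 8 / 6 1 2 9 5 3 4 8 7 / 5 9 7 6 8 4 1 3 2 / 8 3 4 2 1 7 5 6 9 / 2 5 3 4 7 1 8 9 6 / 9 4 1 8 6 2 7 5 3 / 7 6 8 3 9 5 2 1 4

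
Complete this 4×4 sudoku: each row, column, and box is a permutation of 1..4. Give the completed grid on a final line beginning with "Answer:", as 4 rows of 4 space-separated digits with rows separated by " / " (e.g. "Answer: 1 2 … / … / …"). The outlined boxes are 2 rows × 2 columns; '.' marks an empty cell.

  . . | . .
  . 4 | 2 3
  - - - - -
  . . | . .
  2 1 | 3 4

Step 1. [r1c4∈{1}] only 1 remains possible at r1c4. So r1c4=1.
Step 2. [r3c2∈{3}] r3c2 has the single candidate 3. So r3c2=3.
Step 3. [r1c2∈{2}] r1c2 is down to just 2 ⇒ r1c2=2.
Step 4. [r2c1∈{1}] r2c1's peers cover all but 1, so r2c1=1.
Step 5. [r3c1∈{4}] only 4 remains possible at r3c1 ⇒ r3c1=4.
Step 6. [r1c3∈{4}] only 4 remains possible at r1c3 ⇒ r1c3=4.
Step 7. [r3c4∈{2}] only 2 remains possible at r3c4 ⇒ r3c4=2.
Step 8. [r1c1∈{3}] r1c1 is down to just 3. So r1c1=3.
Step 9. [r3c3∈{1}] only 1 remains possible at r3c3, so r3c3=1.

Answer: 3 2 4 1 / 1 4 2 3 / 4 3 1 2 / 2 1 3 4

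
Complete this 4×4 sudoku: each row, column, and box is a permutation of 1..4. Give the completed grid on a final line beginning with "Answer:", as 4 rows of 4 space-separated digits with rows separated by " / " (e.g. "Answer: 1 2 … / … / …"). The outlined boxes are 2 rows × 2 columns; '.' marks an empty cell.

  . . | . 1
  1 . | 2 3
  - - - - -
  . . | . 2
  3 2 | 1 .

Step 1. [r2c2∈{4}] nothing but 4 survives at r2c2. So r2c2=4.
Step 2. [r3c1∈{4}] r3c1 has the single candidate 4. So r3c1=4.
Step 3. [r1c2∈{3}] r1c2's peers cover all but 3. So r1c2=3.
Step 4. [r1c1∈{2}] r1c1's peers cover all but 2 ⇒ r1c1=2.
Step 5. [r1c3∈{4}] r1c3 has the single candidate 4, so r1c3=4.
Step 6. [r3c3∈{3}] r3c3 is down to just 3, so r3c3=3.
Step 7. [r4c4∈{4}] r4c4 is down to just 4 ⇒ r4c4=4.
Step 8. [r3c2∈{1}] nothing but 1 survives at r3c2. So r3c2=1.

Answer: 2 3 4 1 / 1 4 2 3 / 4 1 3 2 / 3 2 1 4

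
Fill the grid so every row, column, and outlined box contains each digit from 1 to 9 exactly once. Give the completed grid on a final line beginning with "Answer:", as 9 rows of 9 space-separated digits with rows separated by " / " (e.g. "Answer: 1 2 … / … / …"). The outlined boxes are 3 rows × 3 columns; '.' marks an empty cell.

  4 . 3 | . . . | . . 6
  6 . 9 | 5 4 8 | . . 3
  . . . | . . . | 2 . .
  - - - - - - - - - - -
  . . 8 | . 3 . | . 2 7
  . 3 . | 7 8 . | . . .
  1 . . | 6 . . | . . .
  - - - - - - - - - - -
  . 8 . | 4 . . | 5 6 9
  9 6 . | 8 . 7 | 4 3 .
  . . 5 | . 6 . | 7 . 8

Step 1. [r9c8∈{1}] only 1 remains possible at r9c8 ⇒ r9c8=1.
Step 2. [r2c7∈{1}] r2c7 is down to just 1, so r2c7=1.
Step 3. [r4c1∈{5}] r4c1's peers cover all but 5 ⇒ r4c1=5.
Step 4. [r5c1∈{2}] r5c1's peers cover all but 2, so r5c1=2.
Step 5. [r8c5∈{1,2,5}] across row 8, 5 lands solely at r8c5 ⇒ r8c5=5.
Step 6. [r9c1∈{3}] r9c1's peers cover all but 3. So r9c1=3.
Step 7. [r3c4∈{1,3,9}] 3 has one home in col 4: r3c4, so r3c4=3.
Step 8. [r8c3∈{1,2}] in row 8, 1 fits only at r8c3, so r8c3=1.
Step 9. [r3c3∈{7}] only 7 remains possible at r3c3 ⇒ r3c3=7.
Step 10. [r6c3∈{4}] nothing but 4 survives at r6c3 ⇒ r6c3=4.
Step 11. [r6c9∈{5}] r6c9's peers cover all but 5 ⇒ r6c9=5.
Step 12. [r4c2∈{9}] nothing but 9 survives at r4c2 ⇒ r4c2=9.
Step 13. [r1c5∈{1,2,7,9}] r1c5 is the only open cell in col 5 admitting 7, so r1c5=7.
Step 14. [r4c4∈{1}] r4c4 is down to just 1 ⇒ r4c4=1.
Step 15. [r7c3∈{2}] nothing but 2 survives at r7c3, so r7c3=2.
Step 16. [r3c9∈{4}] only 4 remains possible at r3c9 ⇒ r3c9=4.
Step 17. [r3c6∈{1,6,9}] row 3 places 6 nowhere but r3c6 ⇒ r3c6=6.
Step 18. [r7c5∈{1}] only 1 remains possible at r7c5, so r7c5=1.
Step 19. [r3c5∈{9}] nothing but 9 survives at r3c5, so r3c5=9.
Step 20. [r1c4∈{2}] r1c4's peers cover all but 2. So r1c4=2.
Step 21. [r5c8∈{4,9}] across col 8, 4 lands solely at r5c8, so r5c8=4.
Step 22. [r6c7∈{3,8,9}] row 6 places 3 nowhere but r6c7 ⇒ r6c7=3.
Step 23. [r6c8∈{8,9}] in row 6, 8 fits only at r6c8. So r6c8=8.
Step 24. [r6c6∈{2,9}] r6c6 is the only open cell in row 6 admitting 9. So r6c6=9.
Step 25. [r5c7∈{6,9}] r5c7 is the only open cell in row 5 admitting 9, so r5c7=9.
Step 26. [r3c2∈{1,5}] r3c2 is the only open cell in row 3 admitting 1 ⇒ r3c2=1.
Step 27. [r3c8∈{5}] nothing but 5 survives at r3c8, so r3c8=5.
Step 28. [r1c7∈{8}] nothing but 8 survives at r1c7 ⇒ r1c7=8.
Step 29. [r2c2∈{2}] r2c2 has the single candidate 2, so r2c2=2.
Step 30. [r9c2∈{4}] only 4 remains possible at r9c2, so r9c2=4.
Step 31. [r9c6∈{2}] nothing but 2 survives at r9c6, so r9c6=2.
Step 32. [r5c9∈{1}] r5c9's peers cover all but 1, so r5c9=1.
Step 33. [r4c7∈{6}] r4c7 is down to just 6, so r4c7=6.
Step 34. [r5c3∈{6}] r5c3 has the single candidate 6. So r5c3=6.
Step 35. [r1c2∈{5}] nothing but 5 survives at r1c2. So r1c2=5.
Step 36. [r4c6∈{4}] r4c6 is down to just 4 ⇒ r4c6=4.
Step 37. [r6c5∈{2}] r6c5 has the single candidate 2. So r6c5=2.
Step 38. [r1c6∈{1}] nothing but 1 survives at r1c6 ⇒ r1c6=1.
Step 39. [r9c4∈{9}] r9c4's peers cover all but 9, so r9c4=9.
Step 40. [r2c8∈{7}] only 7 remains possible at r2c8. So r2c8=7.
Step 41. [r8c9∈{2}] r8c9 is down to just 2. So r8c9=2.
Step 42. [r7c1∈{7}] r7c1 has the single candidate 7. So r7c1=7.
Step 43. [r5c6∈{5}] r5c6 is down to just 5. So r5c6=5.
Step 44. [r3c1∈{8}] nothing but 8 survives at r3c1 ⇒ r3c1=8.
Step 45. [r1c8∈{9}] only 9 remains possible at r1c8. So r1c8=9.
Step 46. [r7c6∈{3}] nothing but 3 survives at r7c6, so r7c6=3.
Step 47. [r6c2∈{7}] r6c2 has the single candidate 7 ⇒ r6c2=7.

Answer: 4 5 3 2 7 1 8 9 6 / 6 2 9 5 4 8 1 7 3 / 8 1 7 3 9 6 2 5 4 / 5 9 8 1 3 4 6 2 7 / 2 3 6 7 8 5 9 4 1 / 1 7 4 6 2 9 3 8 5 / 7 8 2 4 1 3 5 6 9 / 9 6 1 8 5 7 4 3 2 / 3 4 5 9 6 2 7 1 8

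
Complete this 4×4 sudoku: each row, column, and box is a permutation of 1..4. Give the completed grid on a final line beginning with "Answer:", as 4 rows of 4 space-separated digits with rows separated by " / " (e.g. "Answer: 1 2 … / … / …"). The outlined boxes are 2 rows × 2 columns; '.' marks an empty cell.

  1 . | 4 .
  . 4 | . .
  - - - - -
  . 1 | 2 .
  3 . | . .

Step 1. [r3c4∈{3,4}] r3c4 is the only open cell in row 3 admitting 3, so r3c4=3.
Step 2. [r2c1∈{2}] r2c1 has the single candidate 2. So r2c1=2.
Step 3. [r2c4∈{1}] r2c4's peers cover all but 1 ⇒ r2c4=1.
Step 4. [r4c2∈{2}] r4c2's peers cover all but 2. So r4c2=2.
Step 5. [r1c2∈{3}] r1c2's peers cover all but 3 ⇒ r1c2=3.
Step 6. [r4c3∈{1}] nothing but 1 survives at r4c3, so r4c3=1.
Step 7. [r4c4∈{4}] r4c4 has the single candidate 4 ⇒ r4c4=4.
Step 8. [r2c3∈{3}] only 3 remains possible at r2c3 ⇒ r2c3=3.
Step 9. [r1c4∈{2}] r1c4 is down to just 2 ⇒ r1c4=2.
Step 10. [r3c1∈{4}] r3c1's peers cover all but 4 ⇒ r3c1=4.

Answer: 1 3 4 2 / 2 4 3 1 / 4 1 2 3 / 3 2 1 4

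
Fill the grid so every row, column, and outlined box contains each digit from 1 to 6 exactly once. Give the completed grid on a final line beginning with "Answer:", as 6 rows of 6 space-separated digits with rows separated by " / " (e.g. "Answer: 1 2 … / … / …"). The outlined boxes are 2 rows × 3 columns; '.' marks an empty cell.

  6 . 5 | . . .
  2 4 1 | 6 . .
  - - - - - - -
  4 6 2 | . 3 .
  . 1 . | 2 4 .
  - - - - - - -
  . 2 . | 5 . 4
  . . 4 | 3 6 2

Step 1. [r3c6∈{1,5}] row 3 places 5 nowhere but r3c6. So r3c6=5.
Step 2. [r1c6∈{1,3}] 1 has one home in col 6: r1c6. So r1c6=1.
Step 3. [r4c1∈{3,5}] row 4 places 5 nowhere but r4c1, so r4c1=5.
Step 4. [r5c1∈{1,3}] 3 has one home in col 1: r5c1 ⇒ r5c1=3.
Step 5. [r2c5∈{5}] r2c5 is down to just 5, so r2c5=5.
Step 6. [r4c6∈{6}] r4c6's peers cover all but 6 ⇒ r4c6=6.
Step 7. [r1c2∈{3}] only 3 remains possible at r1c2, so r1c2=3.
Step 8. [r3c4∈{1}] nothing but 1 survives at r3c4. So r3c4=1.
Step 9. [r6c2∈{5}] nothing but 5 survives at r6c2, so r6c2=5.
Step 10. [r4c3∈{3}] r4c3's peers cover all but 3 ⇒ r4c3=3.
Step 11. [r5c3∈{6}] only 6 remains possible at r5c3, so r5c3=6.
Step 12. [r6c1∈{1}] r6c1's peers cover all but 1, so r6c1=1.
Step 13. [r2c6∈{3}] r2c6's peers cover all but 3 ⇒ r2c6=3.
Step 14. [r1c4∈{4}] r1c4's peers cover all but 4. So r1c4=4.
Step 15. [r1c5∈{2}] nothing but 2 survives at r1c5. So r1c5=2.
Step 16. [r5c5∈{1}] only 1 remains possible at r5c5, so r5c5=1.

Answer: 6 3 5 4 2 1 / 2 4 1 6 5 3 / 4 6 2 1 3 5 / 5 1 3 2 4 6 / 3 2 6 5 1 4 / 1 5 4 3 6 2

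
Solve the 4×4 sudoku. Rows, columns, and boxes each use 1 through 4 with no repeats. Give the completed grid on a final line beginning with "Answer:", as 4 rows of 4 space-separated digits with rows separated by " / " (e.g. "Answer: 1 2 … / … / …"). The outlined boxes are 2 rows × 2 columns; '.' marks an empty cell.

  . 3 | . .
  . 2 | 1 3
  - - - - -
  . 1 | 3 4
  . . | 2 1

Step 1. [r2c1∈{4}] r2c1's peers cover all but 4. So r2c1=4.
Step 2. [r1c4∈{2}] nothing but 2 survives at r1c4. So r1c4=2.
Step 3. [r1c3∈{4}] r1c3 has the single candidate 4 ⇒ r1c3=4.
Step 4. [r1c1∈{1}] only 1 remains possible at r1c1. So r1c1=1.
Step 5. [r4c1∈{3}] r4c1 is down to just 3. So r4c1=3.
Step 6. [r4c2∈{4}] r4c2 has the single candidate 4 ⇒ r4c2=4.
Step 7. [r3c1∈{2}] only 2 remains possible at r3c1. So r3c1=2.

Answer: 1 3 4 2 / 4 2 1 3 / 2 1 3 4 / 3 4 2 1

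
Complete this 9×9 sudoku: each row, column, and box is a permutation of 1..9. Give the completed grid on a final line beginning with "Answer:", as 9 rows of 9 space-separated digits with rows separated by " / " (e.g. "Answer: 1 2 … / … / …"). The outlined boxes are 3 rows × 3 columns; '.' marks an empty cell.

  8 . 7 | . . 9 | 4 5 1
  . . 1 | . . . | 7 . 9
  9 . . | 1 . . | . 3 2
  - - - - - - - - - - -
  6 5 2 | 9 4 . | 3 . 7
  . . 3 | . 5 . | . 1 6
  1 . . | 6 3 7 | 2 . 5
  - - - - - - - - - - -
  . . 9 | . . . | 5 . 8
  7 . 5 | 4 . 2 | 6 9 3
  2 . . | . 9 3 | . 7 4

Step 1. [r5c6∈{8}] r5c6 has the single candidate 8. So r5c6=8.
Step 2. [r5c1∈{4}] r5c1 is down to just 4, so r5c1=4.
Step 3. [r7c2∈{1,3,4,6}] r7c2 is the only open cell in row 7 admitting 4 ⇒ r7c2=4.
Step 4. [r3c2∈{6}] r3c2 is down to just 6 ⇒ r3c2=6.
Step 5. [r1c5∈{2,6}] in row 1, 6 fits only at r1c5, so r1c5=6.
Step 6. [r2c5∈{2,8}] col 5 places 2 nowhere but r2c5. So r2c5=2.
Step 7. [r2c2∈{3}] only 3 remains possible at r2c2 ⇒ r2c2=3.
Step 8. [r3c6∈{4,5}] r3c6 is the only open cell in row 3 admitting 5 ⇒ r3c6=5.
Step 9. [r6c3∈{8}] only 8 remains possible at r6c3. So r6c3=8.
Step 10. [r2c4∈{8}] r2c4 has the single candidate 8. So r2c4=8.
Step 11. [r8c5∈{1,8}] in col 5, 8 fits only at r8c5 ⇒ r8c5=8.
Step 12. [r7c5∈{1,7}] in col 5, 1 fits only at r7c5 ⇒ r7c5=1.
Step 13. [r9c7∈{1}] r9c7 has the single candidate 1. So r9c7=1.
Step 14. [r5c7∈{9}] r5c7's peers cover all but 9. So r5c7=9.
Step 15. [r3c5∈{7}] only 7 remains possible at r3c5. So r3c5=7.
Step 16. [r6c2∈{9}] r6c2 has the single candidate 9. So r6c2=9.
Step 17. [r9c2∈{8}] only 8 remains possible at r9c2, so r9c2=8.
Step 18. [r2c6∈{4}] r2c6 is down to just 4, so r2c6=4.
Step 19. [r9c3∈{6}] r9c3 is down to just 6, so r9c3=6.
Step 20. [r7c8∈{2}] nothing but 2 survives at r7c8 ⇒ r7c8=2.
Step 21. [r7c6∈{6}] only 6 remains possible at r7c6. So r7c6=6.
Step 22. [r6c8∈{4}] nothing but 4 survives at r6c8 ⇒ r6c8=4.
Step 23. [r7c1∈{3}] r7c1 is down to just 3. So r7c1=3.
Step 24. [r5c2∈{7}] r5c2 is down to just 7 ⇒ r5c2=7.
Step 25. [r1c4∈{3}] only 3 remains possible at r1c4. So r1c4=3.
Step 26. [r4c8∈{8}] nothing but 8 survives at r4c8 ⇒ r4c8=8.
Step 27. [r3c3∈{4}] r3c3 is down to just 4. So r3c3=4.
Step 28. [r4c6∈{1}] only 1 remains possible at r4c6, so r4c6=1.
Step 29. [r2c8∈{6}] r2c8's peers cover all but 6 ⇒ r2c8=6.
Step 30. [r1c2∈{2}] r1c2's peers cover all but 2, so r1c2=2.
Step 31. [r8c2∈{1}] r8c2 is down to just 1. So r8c2=1.
Step 32. [r2c1∈{5}] r2c1's peers cover all but 5, so r2c1=5.
Step 33. [r5c4∈{2}] nothing but 2 survives at r5c4 ⇒ r5c4=2.
Step 34. [r9c4∈{5}] nothing but 5 survives at r9c4. So r9c4=5.
Step 35. [r3c7∈{8}] r3c7 is down to just 8 ⇒ r3c7=8.
Step 36. [r7c4∈{7}] r7c4 is down to just 7 ⇒ r7c4=7.

Answer: 8 2 7 3 6 9 4 5 1 / 5 3 1 8 2 4 7 6 9 / 9 6 4 1 7 5 8 3 2 / 6 5 2 9 4 1 3 8 7 / 4 7 3 2 5 8 9 1 6 / 1 9 8 6 3 7 2 4 5 / 3 4 9 7 1 6 5 2 8 / 7 1 5 4 8 2 6 9 3 / 2 8 6 5 9 3 1 7 4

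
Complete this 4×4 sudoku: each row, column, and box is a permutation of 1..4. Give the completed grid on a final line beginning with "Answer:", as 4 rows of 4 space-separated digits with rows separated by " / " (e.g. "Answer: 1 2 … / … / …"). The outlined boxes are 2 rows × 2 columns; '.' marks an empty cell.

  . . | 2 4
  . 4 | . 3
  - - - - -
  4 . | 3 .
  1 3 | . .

Step 1. [r4c4∈{2}] nothing but 2 survives at r4c4 ⇒ r4c4=2.
Step 2. [r3c4∈{1}] r3c4 has the single candidate 1 ⇒ r3c4=1.
Step 3. [r1c1∈{3}] r1c1 has the single candidate 3. So r1c1=3.
Step 4. [r2c1∈{2}] r2c1 has the single candidate 2. So r2c1=2.
Step 5. [r2c3∈{1}] r2c3 has the single candidate 1, so r2c3=1.
Step 6. [r1c2∈{1}] r1c2's peers cover all but 1. So r1c2=1.
Step 7. [r4c3∈{4}] nothing but 4 survives at r4c3 ⇒ r4c3=4.
Step 8. [r3c2∈{2}] r3c2 is down to just 2 ⇒ r3c2=2.

Answer: 3 1 2 4 / 2 4 1 3 / 4 2 3 1 / 1 3 4 2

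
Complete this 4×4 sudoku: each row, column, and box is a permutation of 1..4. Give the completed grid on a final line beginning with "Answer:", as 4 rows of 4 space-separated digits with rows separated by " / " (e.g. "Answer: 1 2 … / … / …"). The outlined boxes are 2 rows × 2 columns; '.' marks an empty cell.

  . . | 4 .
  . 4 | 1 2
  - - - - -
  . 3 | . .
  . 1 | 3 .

Step 1. [r4c1∈{2,4}] row 4 places 2 nowhere but r4c1 ⇒ r4c1=2.
Step 2. [r3c1∈{4}] nothing but 4 survives at r3c1. So r3c1=4.
Step 3. [r2c1∈{3}] nothing but 3 survives at r2c1. So r2c1=3.
Step 4. [r1c2∈{2}] r1c2 is down to just 2 ⇒ r1c2=2.
Step 5. [r3c3∈{2}] nothing but 2 survives at r3c3, so r3c3=2.
Step 6. [r4c4∈{4}] r4c4 has the single candidate 4. So r4c4=4.
Step 7. [r1c1∈{1}] r1c1 is down to just 1 ⇒ r1c1=1.
Step 8. [r1c4∈{3}] r1c4 has the single candidate 3, so r1c4=3.
Step 9. [r3c4∈{1}] nothing but 1 survives at r3c4, so r3c4=1.

Answer: 1 2 4 3 / 3 4 1 2 / 4 3 2 1 / 2 1 3 4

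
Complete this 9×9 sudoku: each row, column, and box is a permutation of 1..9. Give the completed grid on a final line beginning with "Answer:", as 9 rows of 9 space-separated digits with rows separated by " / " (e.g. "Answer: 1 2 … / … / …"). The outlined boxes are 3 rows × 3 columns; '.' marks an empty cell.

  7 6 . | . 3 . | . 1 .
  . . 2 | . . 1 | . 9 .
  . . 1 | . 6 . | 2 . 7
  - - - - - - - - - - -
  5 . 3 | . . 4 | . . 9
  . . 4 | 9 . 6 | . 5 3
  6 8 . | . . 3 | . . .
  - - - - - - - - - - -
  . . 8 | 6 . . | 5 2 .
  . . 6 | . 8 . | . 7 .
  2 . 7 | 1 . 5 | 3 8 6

Step 1. [r8c2∈{1,3,4,5,9}] r8c2 is the only open cell in row 8 admitting 5 ⇒ r8c2=5.
Step 2. [r5c1∈{1}] r5c1's peers cover all but 1, so r5c1=1.
Step 3. [r3c4∈{4,5,8}] 5 has one home in row 3: r3c4 ⇒ r3c4=5.
Step 4. [r4c4∈{2,7,8}] 8 has one home in box 5: r4c4, so r4c4=8.
Step 5. [r6c9∈{1,2,4}] col 9 places 2 nowhere but r6c9 ⇒ r6c9=2.
Step 6. [r6c4∈{7}] only 7 remains possible at r6c4, so r6c4=7.
Step 7. [r2c4∈{4}] r2c4 is down to just 4. So r2c4=4.
Step 8. [r8c7∈{1,4,9}] 9 has one home in col 7: r8c7 ⇒ r8c7=9.
Step 9. [r2c2∈{3}] nothing but 3 survives at r2c2. So r2c2=3.
Step 10. [r7c2∈{1,4,9}] in col 2, 1 fits only at r7c2, so r7c2=1.
Step 11. [r7c9∈{4}] r7c9 is down to just 4, so r7c9=4.
Step 12. [r8c1∈{3,4}] in row 8, 4 fits only at r8c1. So r8c1=4.
Step 13. [r1c7∈{4,8}] row 1 places 4 nowhere but r1c7 ⇒ r1c7=4.
Step 14. [r2c1∈{8}] only 8 remains possible at r2c1, so r2c1=8.
Step 15. [r3c1∈{9}] r3c1's peers cover all but 9, so r3c1=9.
Step 16. [r1c6∈{2,8,9}] 9 has one home in row 1: r1c6 ⇒ r1c6=9.
Step 17. [r6c7∈{1}] nothing but 1 survives at r6c7 ⇒ r6c7=1.
Step 18. [r7c5∈{7,9}] in row 7, 9 fits only at r7c5. So r7c5=9.
Step 19. [r5c5∈{2}] r5c5 has the single candidate 2. So r5c5=2.
Step 20. [r5c2∈{7}] r5c2 has the single candidate 7. So r5c2=7.
Step 21. [r4c8∈{6}] r4c8's peers cover all but 6, so r4c8=6.
Step 22. [r1c9∈{5,8}] row 1 places 8 nowhere but r1c9. So r1c9=8.
Step 23. [r1c4∈{2}] r1c4 has the single candidate 2, so r1c4=2.
Step 24. [r6c5∈{5}] r6c5 is down to just 5. So r6c5=5.
Step 25. [r7c1∈{3}] only 3 remains possible at r7c1. So r7c1=3.
Step 26. [r6c3∈{9}] nothing but 9 survives at r6c3, so r6c3=9.
Step 27. [r6c8∈{4}] r6c8 is down to just 4. So r6c8=4.
Step 28. [r1c3∈{5}] r1c3 has the single candidate 5 ⇒ r1c3=5.
Step 29. [r7c6∈{7}] r7c6 is down to just 7, so r7c6=7.
Step 30. [r3c8∈{3}] r3c8 is down to just 3, so r3c8=3.
Step 31. [r8c9∈{1}] only 1 remains possible at r8c9 ⇒ r8c9=1.
Step 32. [r5c7∈{8}] r5c7's peers cover all but 8 ⇒ r5c7=8.
Step 33. [r3c2∈{4}] nothing but 4 survives at r3c2. So r3c2=4.
Step 34. [r8c6∈{2}] r8c6 has the single candidate 2, so r8c6=2.
Step 35. [r2c5∈{7}] only 7 remains possible at r2c5, so r2c5=7.
Step 36. [r4c7∈{7}] nothing but 7 survives at r4c7. So r4c7=7.
Step 37. [r9c2∈{9}] r9c2 has the single candidate 9, so r9c2=9.
Step 38. [r9c5∈{4}] only 4 remains possible at r9c5, so r9c5=4.
Step 39. [r4c5∈{1}] nothing but 1 survives at r4c5. So r4c5=1.
Step 40. [r8c4∈{3}] r8c4's peers cover all but 3. So r8c4=3.
Step 41. [r2c7∈{6}] nothing but 6 survives at r2c7 ⇒ r2c7=6.
Step 42. [r4c2∈{2}] r4c2's peers cover all but 2. So r4c2=2.
Step 43. [r2c9∈{5}] r2c9's peers cover all but 5. So r2c9=5.
Step 44. [r3c6∈{8}] r3c6 is down to just 8, so r3c6=8.

Answer: 7 6 5 2 3 9 4 1 8 / 8 3 2 4 7 1 6 9 5 / 9 4 1 5 6 8 2 3 7 / 5 2 3 8 1 4 7 6 9 / 1 7 4 9 2 6 8 5 3 / 6 8 9 7 5 3 1 4 2 / 3 1 8 6 9 7 5 2 4 / 4 5 6 3 8 2 9 7 1 / 2 9 7 1 4 5 3 8 6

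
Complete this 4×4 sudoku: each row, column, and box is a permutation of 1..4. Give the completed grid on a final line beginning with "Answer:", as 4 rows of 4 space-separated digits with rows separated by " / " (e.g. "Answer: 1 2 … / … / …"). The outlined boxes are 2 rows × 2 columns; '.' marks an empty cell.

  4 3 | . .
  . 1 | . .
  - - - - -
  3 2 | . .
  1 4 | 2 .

Step 1. [r1c3∈{1}] r1c3 has the single candidate 1, so r1c3=1.
Step 2. [r3c3∈{4}] r3c3 is down to just 4 ⇒ r3c3=4.
Step 3. [r2c4∈{2,3,4}] across row 2, 4 lands solely at r2c4, so r2c4=4.
Step 4. [r4c4∈{3}] only 3 remains possible at r4c4 ⇒ r4c4=3.
Step 5. [r1c4∈{2}] r1c4 is down to just 2 ⇒ r1c4=2.
Step 6. [r2c1∈{2}] nothing but 2 survives at r2c1. So r2c1=2.
Step 7. [r3c4∈{1}] only 1 remains possible at r3c4 ⇒ r3c4=1.
Step 8. [r2c3∈{3}] r2c3 is down to just 3 ⇒ r2c3=3.

Answer: 4 3 1 2 / 2 1 3 4 / 3 2 4 1 / 1 4 2 3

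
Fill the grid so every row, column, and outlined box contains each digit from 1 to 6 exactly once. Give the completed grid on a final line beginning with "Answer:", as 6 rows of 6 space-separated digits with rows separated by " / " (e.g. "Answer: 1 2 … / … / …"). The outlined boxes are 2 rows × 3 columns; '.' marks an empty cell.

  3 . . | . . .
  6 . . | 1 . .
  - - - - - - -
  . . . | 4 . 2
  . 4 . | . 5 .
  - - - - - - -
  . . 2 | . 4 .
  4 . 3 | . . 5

Step 1. [r3c2∈{1,3,5,6}] in col 2, 3 fits only at r3c2. So r3c2=3.
Step 2. [r1c4∈{2,5,6}] across col 4, 5 lands solely at r1c4, so r1c4=5.
Step 3. [r6c4∈{2,6}] across col 4, 2 lands solely at r6c4 ⇒ r6c4=2.
Step 4. [r2c5∈{2,3}] r2c5 is the only open cell in col 5 admitting 3 ⇒ r2c5=3.
Step 5. [r2c2∈{2,5}] row 2 places 2 nowhere but r2c2 ⇒ r2c2=2.
Step 6. [r5c2∈{1,5,6}] in col 2, 5 fits only at r5c2, so r5c2=5.
Step 7. [r5c1∈{1}] r5c1's peers cover all but 1 ⇒ r5c1=1.
Step 8. [r4c6∈{1,3,6}] across col 6, 1 lands solely at r4c6. So r4c6=1.
Step 9. [r3c5∈{6}] r3c5 is down to just 6, so r3c5=6.
Step 10. [r2c3∈{4,5}] in row 2, 5 fits only at r2c3, so r2c3=5.
Step 11. [r5c6∈{3,6}] in col 6, 3 fits only at r5c6. So r5c6=3.
Step 12. [r1c3∈{1,4}] 4 has one home in col 3: r1c3, so r1c3=4.
Step 13. [r4c4∈{3}] nothing but 3 survives at r4c4, so r4c4=3.
Step 14. [r5c4∈{6}] nothing but 6 survives at r5c4, so r5c4=6.
Step 15. [r3c3∈{1}] r3c3's peers cover all but 1. So r3c3=1.
Step 16. [r3c1∈{5}] only 5 remains possible at r3c1, so r3c1=5.
Step 17. [r1c5∈{2}] r1c5 is down to just 2. So r1c5=2.
Step 18. [r2c6∈{4}] nothing but 4 survives at r2c6. So r2c6=4.
Step 19. [r1c2∈{1}] only 1 remains possible at r1c2 ⇒ r1c2=1.
Step 20. [r1c6∈{6}] r1c6's peers cover all but 6 ⇒ r1c6=6.
Step 21. [r6c5∈{1}] only 1 remains possible at r6c5, so r6c5=1.
Step 22. [r4c1∈{2}] r4c1's peers cover all but 2. So r4c1=2.
Step 23. [r4c3∈{6}] only 6 remains possible at r4c3 ⇒ r4c3=6.
Step 24. [r6c2∈{6}] only 6 remains possible at r6c2, so r6c2=6.

Answer: 3 1 4 5 2 6 / 6 2 5 1 3 4 / 5 3 1 4 6 2 / 2 4 6 3 5 1 / 1 5 2 6 4 3 / 4 6 3 2 1 5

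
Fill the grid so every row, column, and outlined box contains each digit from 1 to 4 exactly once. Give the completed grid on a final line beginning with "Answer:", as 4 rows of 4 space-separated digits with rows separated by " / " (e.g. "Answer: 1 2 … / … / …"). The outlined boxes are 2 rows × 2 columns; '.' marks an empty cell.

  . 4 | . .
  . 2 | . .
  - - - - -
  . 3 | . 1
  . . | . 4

Step 1. [r2c4∈{3}] r2c4's peers cover all but 3, so r2c4=3.
Step 2. [r3c3∈{2}] nothing but 2 survives at r3c3 ⇒ r3c3=2.
Step 3. [r2c1∈{1}] r2c1's peers cover all but 1, so r2c1=1.
Step 4. [r1c1∈{3}] r1c1 has the single candidate 3, so r1c1=3.
Step 5. [r4c2∈{1}] r4c2's peers cover all but 1 ⇒ r4c2=1.
Step 6. [r4c3∈{3}] r4c3's peers cover all but 3 ⇒ r4c3=3.
Step 7. [r1c3∈{1}] r1c3's peers cover all but 1, so r1c3=1.
Step 8. [r2c3∈{4}] r2c3's peers cover all but 4. So r2c3=4.
Step 9. [r1c4∈{2}] r1c4's peers cover all but 2, so r1c4=2.
Step 10. [r4c1∈{2}] nothing but 2 survives at r4c1, so r4c1=2.
Step 11. [r3c1∈{4}] only 4 remains possible at r3c1, so r3c1=4.

Answer: 3 4 1 2 / 1 2 4 3 / 4 3 2 1 / 2 1 3 4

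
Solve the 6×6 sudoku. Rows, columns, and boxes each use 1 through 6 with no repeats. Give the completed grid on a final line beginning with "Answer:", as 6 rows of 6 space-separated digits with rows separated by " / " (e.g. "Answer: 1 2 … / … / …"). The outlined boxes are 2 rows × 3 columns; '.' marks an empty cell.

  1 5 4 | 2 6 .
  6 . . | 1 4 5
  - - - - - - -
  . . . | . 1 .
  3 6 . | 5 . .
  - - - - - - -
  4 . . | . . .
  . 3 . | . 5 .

Step 1. [r6c1∈{2}] r6c1's peers cover all but 2. So r6c1=2.
Step 2. [r4c5∈{2}] nothing but 2 survives at r4c5, so r4c5=2.
Step 3. [r5c2∈{1}] nothing but 1 survives at r5c2 ⇒ r5c2=1.
Step 4. [r3c2∈{2,4}] across col 2, 4 lands solely at r3c2 ⇒ r3c2=4.
Step 5. [r6c3∈{6}] r6c3 is down to just 6, so r6c3=6.
Step 6. [r5c5∈{3}] nothing but 3 survives at r5c5. So r5c5=3.
Step 7. [r3c4∈{3,6}] col 4 places 3 nowhere but r3c4, so r3c4=3.
Step 8. [r3c3∈{2,5}] 2 has one home in row 3: r3c3 ⇒ r3c3=2.
Step 9. [r3c6∈{6}] r3c6's peers cover all but 6. So r3c6=6.
Step 10. [r6c4∈{4}] only 4 remains possible at r6c4, so r6c4=4.
Step 11. [r1c6∈{3}] nothing but 3 survives at r1c6 ⇒ r1c6=3.
Step 12. [r3c1∈{5}] nothing but 5 survives at r3c1. So r3c1=5.
Step 13. [r6c6∈{1}] r6c6 has the single candidate 1, so r6c6=1.
Step 14. [r4c6∈{4}] r4c6's peers cover all but 4. So r4c6=4.
Step 15. [r5c6∈{2}] r5c6 is down to just 2 ⇒ r5c6=2.
Step 16. [r5c4∈{6}] only 6 remains possible at r5c4, so r5c4=6.
Step 17. [r2c3∈{3}] r2c3 is down to just 3, so r2c3=3.
Step 18. [r5c3∈{5}] only 5 remains possible at r5c3, so r5c3=5.
Step 19. [r2c2∈{2}] r2c2's peers cover all but 2, so r2c2=2.
Step 20. [r4c3∈{1}] nothing but 1 survives at r4c3. So r4c3=1.

Answer: 1 5 4 2 6 3 / 6 2 3 1 4 5 / 5 4 2 3 1 6 / 3 6 1 5 2 4 / 4 1 5 6 3 2 / 2 3 6 4 5 1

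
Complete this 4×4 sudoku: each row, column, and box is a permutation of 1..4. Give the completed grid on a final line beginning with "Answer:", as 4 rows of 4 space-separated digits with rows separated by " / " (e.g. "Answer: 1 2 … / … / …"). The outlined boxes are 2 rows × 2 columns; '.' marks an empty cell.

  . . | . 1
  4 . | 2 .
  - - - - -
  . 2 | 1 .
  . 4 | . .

Step 1. [r2c4∈{3}] nothing but 3 survives at r2c4 ⇒ r2c4=3.
Step 2. [r3c1∈{3}] r3c1 has the single candidate 3 ⇒ r3c1=3.
Step 3. [r3c4∈{4}] only 4 remains possible at r3c4 ⇒ r3c4=4.
Step 4. [r4c4∈{2}] nothing but 2 survives at r4c4 ⇒ r4c4=2.
Step 5. [r1c2∈{3}] r1c2 has the single candidate 3, so r1c2=3.
Step 6. [r2c2∈{1}] r2c2's peers cover all but 1. So r2c2=1.
Step 7. [r1c1∈{2}] nothing but 2 survives at r1c1, so r1c1=2.
Step 8. [r4c3∈{3}] r4c3 is down to just 3. So r4c3=3.
Step 9. [r4c1∈{1}] r4c1's peers cover all but 1, so r4c1=1.
Step 10. [r1c3∈{4}] nothing but 4 survives at r1c3, so r1c3=4.

Answer: 2 3 4 1 / 4 1 2 3 / 3 2 1 4 / 1 4 3 2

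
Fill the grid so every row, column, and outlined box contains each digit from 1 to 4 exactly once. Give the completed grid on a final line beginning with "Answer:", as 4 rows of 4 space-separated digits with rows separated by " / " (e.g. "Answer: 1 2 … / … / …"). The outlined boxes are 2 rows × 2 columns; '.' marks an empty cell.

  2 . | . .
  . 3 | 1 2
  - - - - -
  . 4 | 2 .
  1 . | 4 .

Step 1. [r4c4∈{3}] r4c4's peers cover all but 3, so r4c4=3.
Step 2. [r2c1∈{4}] r2c1's peers cover all but 4. So r2c1=4.
Step 3. [r1c3∈{3}] r1c3's peers cover all but 3 ⇒ r1c3=3.
Step 4. [r1c4∈{4}] only 4 remains possible at r1c4 ⇒ r1c4=4.
Step 5. [r3c1∈{3}] r3c1's peers cover all but 3 ⇒ r3c1=3.
Step 6. [r3c4∈{1}] r3c4's peers cover all but 1, so r3c4=1.
Step 7. [r1c2∈{1}] r1c2's peers cover all but 1 ⇒ r1c2=1.
Step 8. [r4c2∈{2}] nothing but 2 survives at r4c2 ⇒ r4c2=2.

Answer: 2 1 3 4 / 4 3 1 2 / 3 4 2 1 / 1 2 4 3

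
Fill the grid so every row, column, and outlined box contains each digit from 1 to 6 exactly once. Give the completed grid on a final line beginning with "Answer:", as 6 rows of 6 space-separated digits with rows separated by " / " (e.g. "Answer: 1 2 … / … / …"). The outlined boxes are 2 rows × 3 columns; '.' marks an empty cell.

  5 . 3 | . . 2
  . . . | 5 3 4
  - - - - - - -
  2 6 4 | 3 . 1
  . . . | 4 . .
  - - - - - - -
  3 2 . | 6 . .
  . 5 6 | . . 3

Step 1. [r2c2∈{1}] only 1 remains possible at r2c2 ⇒ r2c2=1.
Step 2. [r5c3∈{1}] r5c3's peers cover all but 1 ⇒ r5c3=1.
Step 3. [r3c5∈{5}] r3c5 is down to just 5 ⇒ r3c5=5.
Step 4. [r4c5∈{2,6}] 2 has one home in row 4: r4c5. So r4c5=2.
Step 5. [r1c4∈{1}] nothing but 1 survives at r1c4. So r1c4=1.
Step 6. [r5c5∈{4}] nothing but 4 survives at r5c5, so r5c5=4.
Step 7. [r6c5∈{1}] r6c5 has the single candidate 1, so r6c5=1.
Step 8. [r4c2∈{3}] only 3 remains possible at r4c2. So r4c2=3.
Step 9. [r6c4∈{2}] r6c4 has the single candidate 2, so r6c4=2.
Step 10. [r6c1∈{4}] r6c1's peers cover all but 4 ⇒ r6c1=4.
Step 11. [r4c6∈{6}] nothing but 6 survives at r4c6, so r4c6=6.
Step 12. [r2c3∈{2}] nothing but 2 survives at r2c3. So r2c3=2.
Step 13. [r2c1∈{6}] only 6 remains possible at r2c1, so r2c1=6.
Step 14. [r5c6∈{5}] r5c6 has the single candidate 5. So r5c6=5.
Step 15. [r1c2∈{4}] r1c2's peers cover all but 4 ⇒ r1c2=4.
Step 16. [r4c1∈{1}] nothing but 1 survives at r4c1 ⇒ r4c1=1.
Step 17. [r4c3∈{5}] only 5 remains possible at r4c3, so r4c3=5.
Step 18. [r1c5∈{6}] r1c5's peers cover all but 6, so r1c5=6.

Answer: 5 4 3 1 6 2 / 6 1 2 5 3 4 / 2 6 4 3 5 1 / 1 3 5 4 2 6 / 3 2 1 6 4 5 / 4 5 6 2 1 3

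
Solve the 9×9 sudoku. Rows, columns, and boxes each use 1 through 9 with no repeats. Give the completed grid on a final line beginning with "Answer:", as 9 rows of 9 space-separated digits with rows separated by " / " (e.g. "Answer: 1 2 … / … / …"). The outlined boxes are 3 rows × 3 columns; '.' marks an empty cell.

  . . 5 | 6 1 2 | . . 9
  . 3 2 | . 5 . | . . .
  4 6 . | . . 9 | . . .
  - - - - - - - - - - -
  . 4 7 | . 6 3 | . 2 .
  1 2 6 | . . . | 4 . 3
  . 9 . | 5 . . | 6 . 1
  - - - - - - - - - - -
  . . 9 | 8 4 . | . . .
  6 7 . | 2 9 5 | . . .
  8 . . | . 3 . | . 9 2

Step 1. [r1c8∈{3,4,7,8}] across row 1, 4 lands solely at r1c8. So r1c8=4.
Step 2. [r5c8∈{5,7,8}] 5 has one home in row 5: r5c8 ⇒ r5c8=5.
Step 3. [r1c7∈{3,7,8}] across row 1, 3 lands solely at r1c7, so r1c7=3.
Step 4. [r6c8∈{7,8}] 7 has one home in box 6: r6c8. So r6c8=7.
Step 5. [r3c3∈{1,8}] across box 1, 1 lands solely at r3c3, so r3c3=1.
Step 6. [r3c8∈{8}] nothing but 8 survives at r3c8, so r3c8=8.
Step 7. [r3c5∈{7}] r3c5 has the single candidate 7, so r3c5=7.
Step 8. [r6c3∈{3,8}] in col 3, 8 fits only at r6c3 ⇒ r6c3=8.
Step 9. [r8c3∈{3,4}] in col 3, 3 fits only at r8c3 ⇒ r8c3=3.
Step 10. [r8c8∈{1}] r8c8 is down to just 1 ⇒ r8c8=1.
Step 11. [r9c6∈{1,6,7}] r9c6 is the only open cell in row 9 admitting 6, so r9c6=6.
Step 12. [r7c6∈{1,7}] in col 6, 1 fits only at r7c6 ⇒ r7c6=1.
Step 13. [r7c2∈{5}] nothing but 5 survives at r7c2 ⇒ r7c2=5.
Step 14. [r7c7∈{7}] r7c7's peers cover all but 7, so r7c7=7.
Step 15. [r5c6∈{7,8}] across col 6, 7 lands solely at r5c6. So r5c6=7.
Step 16. [r2c9∈{6,7}] 7 has one home in col 9: r2c9, so r2c9=7.
Step 17. [r4c9∈{8}] only 8 remains possible at r4c9, so r4c9=8.
Step 18. [r2c4∈{4}] r2c4's peers cover all but 4, so r2c4=4.
Step 19. [r2c8∈{6}] r2c8 has the single candidate 6, so r2c8=6.
Step 20. [r3c7∈{2,5}] in row 3, 2 fits only at r3c7. So r3c7=2.
Step 21. [r4c7∈{9}] r4c7's peers cover all but 9. So r4c7=9.
Step 22. [r7c1∈{2}] only 2 remains possible at r7c1. So r7c1=2.
Step 23. [r9c7∈{5}] r9c7 has the single candidate 5, so r9c7=5.
Step 24. [r8c7∈{8}] nothing but 8 survives at r8c7. So r8c7=8.
Step 25. [r5c5∈{8}] nothing but 8 survives at r5c5, so r5c5=8.
Step 26. [r9c4∈{7}] r9c4's peers cover all but 7, so r9c4=7.
Step 27. [r7c8∈{3}] r7c8 is down to just 3. So r7c8=3.
Step 28. [r8c9∈{4}] r8c9's peers cover all but 4, so r8c9=4.
Step 29. [r6c1∈{3}] r6c1 is down to just 3 ⇒ r6c1=3.
Step 30. [r7c9∈{6}] only 6 remains possible at r7c9 ⇒ r7c9=6.
Step 31. [r1c1∈{7}] only 7 remains possible at r1c1, so r1c1=7.
Step 32. [r9c2∈{1}] r9c2 is down to just 1, so r9c2=1.
Step 33. [r6c5∈{2}] r6c5 is down to just 2 ⇒ r6c5=2.
Step 34. [r6c6∈{4}] r6c6's peers cover all but 4. So r6c6=4.
Step 35. [r4c1∈{5}] r4c1 is down to just 5. So r4c1=5.
Step 36. [r2c6∈{8}] only 8 remains possible at r2c6. So r2c6=8.
Step 37. [r3c4∈{3}] r3c4 is down to just 3. So r3c4=3.
Step 38. [r2c7∈{1}] nothing but 1 survives at r2c7, so r2c7=1.
Step 39. [r1c2∈{8}] r1c2 has the single candidate 8 ⇒ r1c2=8.
Step 40. [r4c4∈{1}] only 1 remains possible at r4c4. So r4c4=1.
Step 41. [r3c9∈{5}] nothing but 5 survives at r3c9, so r3c9=5.
Step 42. [r5c4∈{9}] only 9 remains possible at r5c4. So r5c4=9.
Step 43. [r2c1∈{9}] r2c1 has the single candidate 9, so r2c1=9.
Step 44. [r9c3∈{4}] nothing but 4 survives at r9c3, so r9c3=4.

Answer: 7 8 5 6 1 2 3 4 9 / 9 3 2 4 5 8 1 6 7 / 4 6 1 3 7 9 2 8 5 / 5 4 7 1 6 3 9 2 8 / 1 2 6 9 8 7 4 5 3 / 3 9 8 5 2 4 6 7 1 / 2 5 9 8 4 1 7 3 6 / 6 7 3 2 9 5 8 1 4 / 8 1 4 7 3 6 5 9 2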